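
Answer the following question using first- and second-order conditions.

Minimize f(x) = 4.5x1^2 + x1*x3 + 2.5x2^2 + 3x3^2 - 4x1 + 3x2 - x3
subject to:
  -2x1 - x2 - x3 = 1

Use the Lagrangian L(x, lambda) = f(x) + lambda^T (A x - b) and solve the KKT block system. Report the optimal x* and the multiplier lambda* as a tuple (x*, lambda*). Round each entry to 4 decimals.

Form the Lagrangian:
  L(x, lambda) = (1/2) x^T Q x + c^T x + lambda^T (A x - b)
Stationarity (grad_x L = 0): Q x + c + A^T lambda = 0.
Primal feasibility: A x = b.

This gives the KKT block system:
  [ Q   A^T ] [ x     ]   [-c ]
  [ A    0  ] [ lambda ] = [ b ]

Solving the linear system:
  x*      = (0.0556, -0.9646, -0.1465)
  lambda* = (-1.8232)
  f(x*)   = -0.5732

x* = (0.0556, -0.9646, -0.1465), lambda* = (-1.8232)


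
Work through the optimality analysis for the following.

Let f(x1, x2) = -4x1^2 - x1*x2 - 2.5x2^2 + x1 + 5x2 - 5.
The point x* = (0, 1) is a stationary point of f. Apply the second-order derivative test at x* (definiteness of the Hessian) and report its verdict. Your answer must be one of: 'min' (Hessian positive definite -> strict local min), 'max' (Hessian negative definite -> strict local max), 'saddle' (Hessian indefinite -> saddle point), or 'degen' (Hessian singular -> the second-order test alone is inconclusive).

Compute the Hessian H = grad^2 f:
  H = [[-8, -1], [-1, -5]]
Verify stationarity: grad f(x*) = H x* + g = (0, 0).
Eigenvalues of H: -8.3028, -4.6972.
Both eigenvalues < 0, so H is negative definite -> x* is a strict local max.

max


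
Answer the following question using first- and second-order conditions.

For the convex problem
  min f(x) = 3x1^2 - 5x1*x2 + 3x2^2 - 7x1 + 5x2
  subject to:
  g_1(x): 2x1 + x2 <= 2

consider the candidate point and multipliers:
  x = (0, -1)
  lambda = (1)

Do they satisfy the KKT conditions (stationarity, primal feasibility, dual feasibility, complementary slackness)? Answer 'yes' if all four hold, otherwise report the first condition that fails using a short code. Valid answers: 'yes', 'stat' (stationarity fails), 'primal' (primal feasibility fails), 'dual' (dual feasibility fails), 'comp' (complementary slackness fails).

Gradient of f: grad f(x) = Q x + c = (-2, -1)
Constraint values g_i(x) = a_i^T x - b_i:
  g_1((0, -1)) = -3
Stationarity residual: grad f(x) + sum_i lambda_i a_i = (0, 0)
  -> stationarity OK
Primal feasibility (all g_i <= 0): OK
Dual feasibility (all lambda_i >= 0): OK
Complementary slackness (lambda_i * g_i(x) = 0 for all i): FAILS

Verdict: the first failing condition is complementary_slackness -> comp.

comp


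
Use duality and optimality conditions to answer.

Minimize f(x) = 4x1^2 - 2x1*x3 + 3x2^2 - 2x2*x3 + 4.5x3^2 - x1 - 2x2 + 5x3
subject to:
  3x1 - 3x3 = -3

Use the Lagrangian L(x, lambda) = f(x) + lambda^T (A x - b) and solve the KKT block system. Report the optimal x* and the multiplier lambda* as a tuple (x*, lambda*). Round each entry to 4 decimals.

Form the Lagrangian:
  L(x, lambda) = (1/2) x^T Q x + c^T x + lambda^T (A x - b)
Stationarity (grad_x L = 0): Q x + c + A^T lambda = 0.
Primal feasibility: A x = b.

This gives the KKT block system:
  [ Q   A^T ] [ x     ]   [-c ]
  [ A    0  ] [ lambda ] = [ b ]

Solving the linear system:
  x*      = (-0.7838, 0.4054, 0.2162)
  lambda* = (2.5676)
  f(x*)   = 4.3784

x* = (-0.7838, 0.4054, 0.2162), lambda* = (2.5676)


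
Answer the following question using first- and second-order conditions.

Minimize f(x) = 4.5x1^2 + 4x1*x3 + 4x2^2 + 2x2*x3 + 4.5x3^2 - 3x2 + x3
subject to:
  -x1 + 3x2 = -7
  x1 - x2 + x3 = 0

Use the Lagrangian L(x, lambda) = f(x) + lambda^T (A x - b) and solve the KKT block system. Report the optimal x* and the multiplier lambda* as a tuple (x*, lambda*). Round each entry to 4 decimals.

Form the Lagrangian:
  L(x, lambda) = (1/2) x^T Q x + c^T x + lambda^T (A x - b)
Stationarity (grad_x L = 0): Q x + c + A^T lambda = 0.
Primal feasibility: A x = b.

This gives the KKT block system:
  [ Q   A^T ] [ x     ]   [-c ]
  [ A    0  ] [ lambda ] = [ b ]

Solving the linear system:
  x*      = (0.2174, -2.2609, -2.4783)
  lambda* = (17, 24.9565)
  f(x*)   = 61.6522

x* = (0.2174, -2.2609, -2.4783), lambda* = (17, 24.9565)


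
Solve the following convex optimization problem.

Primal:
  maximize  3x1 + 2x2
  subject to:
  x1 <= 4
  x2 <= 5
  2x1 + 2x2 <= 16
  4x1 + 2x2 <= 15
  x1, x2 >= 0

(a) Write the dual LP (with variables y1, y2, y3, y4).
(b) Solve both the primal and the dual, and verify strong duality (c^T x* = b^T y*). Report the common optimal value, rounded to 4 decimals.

The standard primal-dual pair for 'max c^T x s.t. A x <= b, x >= 0' is:
  Dual:  min b^T y  s.t.  A^T y >= c,  y >= 0.

So the dual LP is:
  minimize  4y1 + 5y2 + 16y3 + 15y4
  subject to:
    y1 + 2y3 + 4y4 >= 3
    y2 + 2y3 + 2y4 >= 2
    y1, y2, y3, y4 >= 0

Solving the primal: x* = (1.25, 5).
  primal value c^T x* = 13.75.
Solving the dual: y* = (0, 0.5, 0, 0.75).
  dual value b^T y* = 13.75.
Strong duality: c^T x* = b^T y*. Confirmed.

13.75


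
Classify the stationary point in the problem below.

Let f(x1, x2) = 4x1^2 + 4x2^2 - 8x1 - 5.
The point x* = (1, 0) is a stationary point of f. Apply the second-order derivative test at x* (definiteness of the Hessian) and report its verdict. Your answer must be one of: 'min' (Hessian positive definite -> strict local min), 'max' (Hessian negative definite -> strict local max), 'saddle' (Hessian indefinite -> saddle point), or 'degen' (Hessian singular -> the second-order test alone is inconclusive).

Compute the Hessian H = grad^2 f:
  H = [[8, 0], [0, 8]]
Verify stationarity: grad f(x*) = H x* + g = (0, 0).
Eigenvalues of H: 8, 8.
Both eigenvalues > 0, so H is positive definite -> x* is a strict local min.

min


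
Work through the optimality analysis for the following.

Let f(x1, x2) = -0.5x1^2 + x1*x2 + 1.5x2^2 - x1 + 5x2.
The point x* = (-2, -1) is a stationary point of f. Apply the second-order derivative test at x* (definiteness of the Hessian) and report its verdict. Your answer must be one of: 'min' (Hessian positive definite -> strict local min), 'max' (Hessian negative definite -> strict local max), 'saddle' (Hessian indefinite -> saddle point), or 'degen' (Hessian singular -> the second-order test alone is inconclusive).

Compute the Hessian H = grad^2 f:
  H = [[-1, 1], [1, 3]]
Verify stationarity: grad f(x*) = H x* + g = (0, 0).
Eigenvalues of H: -1.2361, 3.2361.
Eigenvalues have mixed signs, so H is indefinite -> x* is a saddle point.

saddle


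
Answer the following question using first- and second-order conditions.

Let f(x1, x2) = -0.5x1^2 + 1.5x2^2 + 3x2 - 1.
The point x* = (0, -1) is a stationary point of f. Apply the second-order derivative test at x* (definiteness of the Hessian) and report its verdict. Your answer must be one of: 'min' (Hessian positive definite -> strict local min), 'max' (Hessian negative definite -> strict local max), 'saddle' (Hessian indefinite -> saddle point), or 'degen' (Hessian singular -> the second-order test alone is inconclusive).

Compute the Hessian H = grad^2 f:
  H = [[-1, 0], [0, 3]]
Verify stationarity: grad f(x*) = H x* + g = (0, 0).
Eigenvalues of H: -1, 3.
Eigenvalues have mixed signs, so H is indefinite -> x* is a saddle point.

saddle


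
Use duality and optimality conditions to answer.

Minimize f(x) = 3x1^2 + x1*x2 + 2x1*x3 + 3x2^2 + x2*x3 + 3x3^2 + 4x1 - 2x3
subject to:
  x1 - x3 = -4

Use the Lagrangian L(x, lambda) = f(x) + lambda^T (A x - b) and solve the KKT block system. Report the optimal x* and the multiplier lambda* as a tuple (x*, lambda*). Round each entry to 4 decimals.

Form the Lagrangian:
  L(x, lambda) = (1/2) x^T Q x + c^T x + lambda^T (A x - b)
Stationarity (grad_x L = 0): Q x + c + A^T lambda = 0.
Primal feasibility: A x = b.

This gives the KKT block system:
  [ Q   A^T ] [ x     ]   [-c ]
  [ A    0  ] [ lambda ] = [ b ]

Solving the linear system:
  x*      = (-2.1304, 0.0435, 1.8696)
  lambda* = (5)
  f(x*)   = 3.8696

x* = (-2.1304, 0.0435, 1.8696), lambda* = (5)


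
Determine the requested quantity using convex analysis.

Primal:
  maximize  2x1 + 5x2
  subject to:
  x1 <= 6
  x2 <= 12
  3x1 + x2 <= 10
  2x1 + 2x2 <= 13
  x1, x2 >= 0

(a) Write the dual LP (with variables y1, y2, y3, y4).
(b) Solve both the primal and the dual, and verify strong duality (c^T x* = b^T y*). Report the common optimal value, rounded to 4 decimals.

The standard primal-dual pair for 'max c^T x s.t. A x <= b, x >= 0' is:
  Dual:  min b^T y  s.t.  A^T y >= c,  y >= 0.

So the dual LP is:
  minimize  6y1 + 12y2 + 10y3 + 13y4
  subject to:
    y1 + 3y3 + 2y4 >= 2
    y2 + y3 + 2y4 >= 5
    y1, y2, y3, y4 >= 0

Solving the primal: x* = (0, 6.5).
  primal value c^T x* = 32.5.
Solving the dual: y* = (0, 0, 0, 2.5).
  dual value b^T y* = 32.5.
Strong duality: c^T x* = b^T y*. Confirmed.

32.5


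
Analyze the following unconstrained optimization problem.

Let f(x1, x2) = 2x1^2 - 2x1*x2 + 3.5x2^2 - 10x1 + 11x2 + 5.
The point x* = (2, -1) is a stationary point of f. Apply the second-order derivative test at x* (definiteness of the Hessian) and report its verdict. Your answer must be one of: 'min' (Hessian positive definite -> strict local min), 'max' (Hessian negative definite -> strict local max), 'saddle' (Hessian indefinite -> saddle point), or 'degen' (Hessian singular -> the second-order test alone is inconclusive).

Compute the Hessian H = grad^2 f:
  H = [[4, -2], [-2, 7]]
Verify stationarity: grad f(x*) = H x* + g = (0, 0).
Eigenvalues of H: 3, 8.
Both eigenvalues > 0, so H is positive definite -> x* is a strict local min.

min


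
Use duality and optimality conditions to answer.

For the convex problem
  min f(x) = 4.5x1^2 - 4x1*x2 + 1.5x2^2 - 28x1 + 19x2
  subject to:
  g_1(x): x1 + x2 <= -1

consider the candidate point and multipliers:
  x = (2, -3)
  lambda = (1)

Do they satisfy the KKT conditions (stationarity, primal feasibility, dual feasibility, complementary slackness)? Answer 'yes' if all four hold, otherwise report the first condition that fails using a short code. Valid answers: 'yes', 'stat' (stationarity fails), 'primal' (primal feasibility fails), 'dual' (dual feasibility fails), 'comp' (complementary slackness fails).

Gradient of f: grad f(x) = Q x + c = (2, 2)
Constraint values g_i(x) = a_i^T x - b_i:
  g_1((2, -3)) = 0
Stationarity residual: grad f(x) + sum_i lambda_i a_i = (3, 3)
  -> stationarity FAILS
Primal feasibility (all g_i <= 0): OK
Dual feasibility (all lambda_i >= 0): OK
Complementary slackness (lambda_i * g_i(x) = 0 for all i): OK

Verdict: the first failing condition is stationarity -> stat.

stat


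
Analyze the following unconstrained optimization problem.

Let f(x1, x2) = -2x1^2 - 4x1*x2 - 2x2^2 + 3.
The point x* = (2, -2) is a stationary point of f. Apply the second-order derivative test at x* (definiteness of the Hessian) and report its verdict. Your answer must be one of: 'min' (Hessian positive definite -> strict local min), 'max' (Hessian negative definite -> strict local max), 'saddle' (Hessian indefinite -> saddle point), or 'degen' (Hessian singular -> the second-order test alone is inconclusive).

Compute the Hessian H = grad^2 f:
  H = [[-4, -4], [-4, -4]]
Verify stationarity: grad f(x*) = H x* + g = (0, 0).
Eigenvalues of H: -8, 0.
H has a zero eigenvalue (singular; negative semidefinite but not definite), so H is neither positive definite, negative definite, nor indefinite. The second-order test alone is inconclusive -> degen.
(Indeed, f is constant along the null direction of H through x*, so x* is not a strict local extremum.)

degen


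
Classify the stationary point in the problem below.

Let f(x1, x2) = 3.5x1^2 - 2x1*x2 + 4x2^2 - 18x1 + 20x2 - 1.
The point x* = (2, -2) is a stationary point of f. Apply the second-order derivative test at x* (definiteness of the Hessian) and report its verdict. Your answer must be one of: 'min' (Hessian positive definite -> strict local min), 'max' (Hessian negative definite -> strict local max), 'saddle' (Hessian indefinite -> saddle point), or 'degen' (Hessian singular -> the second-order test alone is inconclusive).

Compute the Hessian H = grad^2 f:
  H = [[7, -2], [-2, 8]]
Verify stationarity: grad f(x*) = H x* + g = (0, 0).
Eigenvalues of H: 5.4384, 9.5616.
Both eigenvalues > 0, so H is positive definite -> x* is a strict local min.

min


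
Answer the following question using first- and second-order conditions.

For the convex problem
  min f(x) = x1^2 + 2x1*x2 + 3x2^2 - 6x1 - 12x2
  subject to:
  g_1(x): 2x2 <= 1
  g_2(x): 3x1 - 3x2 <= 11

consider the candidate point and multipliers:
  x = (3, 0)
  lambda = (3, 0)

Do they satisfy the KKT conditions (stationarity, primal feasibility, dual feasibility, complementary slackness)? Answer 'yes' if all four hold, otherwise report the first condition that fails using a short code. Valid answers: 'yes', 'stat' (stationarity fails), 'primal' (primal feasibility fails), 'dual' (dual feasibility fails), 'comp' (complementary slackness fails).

Gradient of f: grad f(x) = Q x + c = (0, -6)
Constraint values g_i(x) = a_i^T x - b_i:
  g_1((3, 0)) = -1
  g_2((3, 0)) = -2
Stationarity residual: grad f(x) + sum_i lambda_i a_i = (0, 0)
  -> stationarity OK
Primal feasibility (all g_i <= 0): OK
Dual feasibility (all lambda_i >= 0): OK
Complementary slackness (lambda_i * g_i(x) = 0 for all i): FAILS

Verdict: the first failing condition is complementary_slackness -> comp.

comp


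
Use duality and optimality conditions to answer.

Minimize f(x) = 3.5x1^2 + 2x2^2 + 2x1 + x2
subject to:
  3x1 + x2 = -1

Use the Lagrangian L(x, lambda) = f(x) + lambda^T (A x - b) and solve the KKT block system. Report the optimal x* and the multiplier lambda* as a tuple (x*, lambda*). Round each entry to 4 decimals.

Form the Lagrangian:
  L(x, lambda) = (1/2) x^T Q x + c^T x + lambda^T (A x - b)
Stationarity (grad_x L = 0): Q x + c + A^T lambda = 0.
Primal feasibility: A x = b.

This gives the KKT block system:
  [ Q   A^T ] [ x     ]   [-c ]
  [ A    0  ] [ lambda ] = [ b ]

Solving the linear system:
  x*      = (-0.2558, -0.2326)
  lambda* = (-0.0698)
  f(x*)   = -0.407

x* = (-0.2558, -0.2326), lambda* = (-0.0698)


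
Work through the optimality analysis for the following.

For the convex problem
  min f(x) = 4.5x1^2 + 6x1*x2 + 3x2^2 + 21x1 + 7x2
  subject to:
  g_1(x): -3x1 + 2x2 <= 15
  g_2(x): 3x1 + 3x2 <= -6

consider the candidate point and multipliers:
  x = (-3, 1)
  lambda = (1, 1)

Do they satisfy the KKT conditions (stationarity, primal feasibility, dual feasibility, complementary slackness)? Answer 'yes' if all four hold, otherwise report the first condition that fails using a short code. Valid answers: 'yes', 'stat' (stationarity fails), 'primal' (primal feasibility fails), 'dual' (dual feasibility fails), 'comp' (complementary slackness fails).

Gradient of f: grad f(x) = Q x + c = (0, -5)
Constraint values g_i(x) = a_i^T x - b_i:
  g_1((-3, 1)) = -4
  g_2((-3, 1)) = 0
Stationarity residual: grad f(x) + sum_i lambda_i a_i = (0, 0)
  -> stationarity OK
Primal feasibility (all g_i <= 0): OK
Dual feasibility (all lambda_i >= 0): OK
Complementary slackness (lambda_i * g_i(x) = 0 for all i): FAILS

Verdict: the first failing condition is complementary_slackness -> comp.

comp


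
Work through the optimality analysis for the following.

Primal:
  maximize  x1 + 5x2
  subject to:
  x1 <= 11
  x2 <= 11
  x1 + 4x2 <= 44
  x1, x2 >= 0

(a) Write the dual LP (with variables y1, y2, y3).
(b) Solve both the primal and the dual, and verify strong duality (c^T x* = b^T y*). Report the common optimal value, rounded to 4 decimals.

The standard primal-dual pair for 'max c^T x s.t. A x <= b, x >= 0' is:
  Dual:  min b^T y  s.t.  A^T y >= c,  y >= 0.

So the dual LP is:
  minimize  11y1 + 11y2 + 44y3
  subject to:
    y1 + y3 >= 1
    y2 + 4y3 >= 5
    y1, y2, y3 >= 0

Solving the primal: x* = (0, 11).
  primal value c^T x* = 55.
Solving the dual: y* = (0, 0, 1.25).
  dual value b^T y* = 55.
Strong duality: c^T x* = b^T y*. Confirmed.

55


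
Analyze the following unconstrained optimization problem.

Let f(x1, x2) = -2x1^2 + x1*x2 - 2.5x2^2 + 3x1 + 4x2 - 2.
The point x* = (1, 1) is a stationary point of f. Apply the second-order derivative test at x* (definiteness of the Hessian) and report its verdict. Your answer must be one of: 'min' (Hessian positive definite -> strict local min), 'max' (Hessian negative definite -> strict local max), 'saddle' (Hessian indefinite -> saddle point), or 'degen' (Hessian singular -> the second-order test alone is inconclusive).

Compute the Hessian H = grad^2 f:
  H = [[-4, 1], [1, -5]]
Verify stationarity: grad f(x*) = H x* + g = (0, 0).
Eigenvalues of H: -5.618, -3.382.
Both eigenvalues < 0, so H is negative definite -> x* is a strict local max.

max


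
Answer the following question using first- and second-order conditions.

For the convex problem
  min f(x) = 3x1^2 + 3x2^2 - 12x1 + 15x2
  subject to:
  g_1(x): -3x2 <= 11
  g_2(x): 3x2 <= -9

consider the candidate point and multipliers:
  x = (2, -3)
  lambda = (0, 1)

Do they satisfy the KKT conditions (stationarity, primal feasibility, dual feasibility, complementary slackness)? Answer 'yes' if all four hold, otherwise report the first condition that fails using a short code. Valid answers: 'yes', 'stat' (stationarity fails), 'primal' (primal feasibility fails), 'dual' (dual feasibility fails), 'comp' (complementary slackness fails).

Gradient of f: grad f(x) = Q x + c = (0, -3)
Constraint values g_i(x) = a_i^T x - b_i:
  g_1((2, -3)) = -2
  g_2((2, -3)) = 0
Stationarity residual: grad f(x) + sum_i lambda_i a_i = (0, 0)
  -> stationarity OK
Primal feasibility (all g_i <= 0): OK
Dual feasibility (all lambda_i >= 0): OK
Complementary slackness (lambda_i * g_i(x) = 0 for all i): OK

Verdict: yes, KKT holds.

yes


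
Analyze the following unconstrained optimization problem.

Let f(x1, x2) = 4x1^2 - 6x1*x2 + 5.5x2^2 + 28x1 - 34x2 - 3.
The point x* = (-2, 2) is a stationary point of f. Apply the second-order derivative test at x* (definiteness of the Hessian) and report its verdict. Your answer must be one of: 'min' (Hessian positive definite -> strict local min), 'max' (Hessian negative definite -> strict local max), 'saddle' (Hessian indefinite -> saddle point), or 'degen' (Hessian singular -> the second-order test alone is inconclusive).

Compute the Hessian H = grad^2 f:
  H = [[8, -6], [-6, 11]]
Verify stationarity: grad f(x*) = H x* + g = (0, 0).
Eigenvalues of H: 3.3153, 15.6847.
Both eigenvalues > 0, so H is positive definite -> x* is a strict local min.

min


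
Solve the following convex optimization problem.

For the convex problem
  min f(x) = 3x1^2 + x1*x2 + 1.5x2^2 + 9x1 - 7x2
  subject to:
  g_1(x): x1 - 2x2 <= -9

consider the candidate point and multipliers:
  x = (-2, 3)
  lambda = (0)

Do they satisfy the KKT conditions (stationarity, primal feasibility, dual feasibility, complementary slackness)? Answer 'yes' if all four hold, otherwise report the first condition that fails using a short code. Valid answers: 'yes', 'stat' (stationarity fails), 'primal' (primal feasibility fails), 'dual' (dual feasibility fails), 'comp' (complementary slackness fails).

Gradient of f: grad f(x) = Q x + c = (0, 0)
Constraint values g_i(x) = a_i^T x - b_i:
  g_1((-2, 3)) = 1
Stationarity residual: grad f(x) + sum_i lambda_i a_i = (0, 0)
  -> stationarity OK
Primal feasibility (all g_i <= 0): FAILS
Dual feasibility (all lambda_i >= 0): OK
Complementary slackness (lambda_i * g_i(x) = 0 for all i): OK

Verdict: the first failing condition is primal_feasibility -> primal.

primal


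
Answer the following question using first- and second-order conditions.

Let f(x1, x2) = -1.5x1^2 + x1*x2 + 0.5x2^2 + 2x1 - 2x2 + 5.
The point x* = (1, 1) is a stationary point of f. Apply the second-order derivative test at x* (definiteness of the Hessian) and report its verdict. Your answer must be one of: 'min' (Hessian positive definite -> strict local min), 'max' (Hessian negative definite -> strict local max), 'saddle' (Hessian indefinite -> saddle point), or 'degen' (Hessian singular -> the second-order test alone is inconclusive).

Compute the Hessian H = grad^2 f:
  H = [[-3, 1], [1, 1]]
Verify stationarity: grad f(x*) = H x* + g = (0, 0).
Eigenvalues of H: -3.2361, 1.2361.
Eigenvalues have mixed signs, so H is indefinite -> x* is a saddle point.

saddle


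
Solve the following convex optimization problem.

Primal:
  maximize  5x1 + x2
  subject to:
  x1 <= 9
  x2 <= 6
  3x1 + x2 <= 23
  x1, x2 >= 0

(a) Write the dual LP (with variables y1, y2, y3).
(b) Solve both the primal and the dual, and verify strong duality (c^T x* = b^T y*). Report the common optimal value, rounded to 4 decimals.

The standard primal-dual pair for 'max c^T x s.t. A x <= b, x >= 0' is:
  Dual:  min b^T y  s.t.  A^T y >= c,  y >= 0.

So the dual LP is:
  minimize  9y1 + 6y2 + 23y3
  subject to:
    y1 + 3y3 >= 5
    y2 + y3 >= 1
    y1, y2, y3 >= 0

Solving the primal: x* = (7.6667, 0).
  primal value c^T x* = 38.3333.
Solving the dual: y* = (0, 0, 1.6667).
  dual value b^T y* = 38.3333.
Strong duality: c^T x* = b^T y*. Confirmed.

38.3333


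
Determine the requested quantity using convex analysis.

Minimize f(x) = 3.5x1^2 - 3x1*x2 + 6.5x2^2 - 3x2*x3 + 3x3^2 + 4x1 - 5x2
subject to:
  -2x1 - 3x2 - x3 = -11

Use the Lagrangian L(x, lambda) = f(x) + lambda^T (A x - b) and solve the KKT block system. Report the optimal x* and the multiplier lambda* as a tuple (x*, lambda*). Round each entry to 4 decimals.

Form the Lagrangian:
  L(x, lambda) = (1/2) x^T Q x + c^T x + lambda^T (A x - b)
Stationarity (grad_x L = 0): Q x + c + A^T lambda = 0.
Primal feasibility: A x = b.

This gives the KKT block system:
  [ Q   A^T ] [ x     ]   [-c ]
  [ A    0  ] [ lambda ] = [ b ]

Solving the linear system:
  x*      = (1.5045, 2.0862, 1.7325)
  lambda* = (4.1364)
  f(x*)   = 20.544

x* = (1.5045, 2.0862, 1.7325), lambda* = (4.1364)


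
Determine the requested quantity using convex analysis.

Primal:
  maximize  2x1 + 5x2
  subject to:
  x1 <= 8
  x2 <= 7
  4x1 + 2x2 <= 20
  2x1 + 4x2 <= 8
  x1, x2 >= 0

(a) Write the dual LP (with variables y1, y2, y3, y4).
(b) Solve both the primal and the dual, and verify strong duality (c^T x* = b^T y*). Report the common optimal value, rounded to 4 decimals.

The standard primal-dual pair for 'max c^T x s.t. A x <= b, x >= 0' is:
  Dual:  min b^T y  s.t.  A^T y >= c,  y >= 0.

So the dual LP is:
  minimize  8y1 + 7y2 + 20y3 + 8y4
  subject to:
    y1 + 4y3 + 2y4 >= 2
    y2 + 2y3 + 4y4 >= 5
    y1, y2, y3, y4 >= 0

Solving the primal: x* = (0, 2).
  primal value c^T x* = 10.
Solving the dual: y* = (0, 0, 0, 1.25).
  dual value b^T y* = 10.
Strong duality: c^T x* = b^T y*. Confirmed.

10


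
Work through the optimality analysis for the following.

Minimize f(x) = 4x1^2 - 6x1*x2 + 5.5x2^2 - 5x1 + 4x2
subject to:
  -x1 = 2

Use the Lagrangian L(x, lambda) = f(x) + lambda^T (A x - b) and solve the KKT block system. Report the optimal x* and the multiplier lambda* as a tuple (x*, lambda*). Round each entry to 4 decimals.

Form the Lagrangian:
  L(x, lambda) = (1/2) x^T Q x + c^T x + lambda^T (A x - b)
Stationarity (grad_x L = 0): Q x + c + A^T lambda = 0.
Primal feasibility: A x = b.

This gives the KKT block system:
  [ Q   A^T ] [ x     ]   [-c ]
  [ A    0  ] [ lambda ] = [ b ]

Solving the linear system:
  x*      = (-2, -1.4545)
  lambda* = (-12.2727)
  f(x*)   = 14.3636

x* = (-2, -1.4545), lambda* = (-12.2727)


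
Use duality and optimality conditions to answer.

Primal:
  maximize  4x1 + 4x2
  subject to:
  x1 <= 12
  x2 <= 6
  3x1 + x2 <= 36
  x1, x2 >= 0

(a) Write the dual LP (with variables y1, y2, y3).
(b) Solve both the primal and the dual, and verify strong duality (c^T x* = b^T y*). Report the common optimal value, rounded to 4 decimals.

The standard primal-dual pair for 'max c^T x s.t. A x <= b, x >= 0' is:
  Dual:  min b^T y  s.t.  A^T y >= c,  y >= 0.

So the dual LP is:
  minimize  12y1 + 6y2 + 36y3
  subject to:
    y1 + 3y3 >= 4
    y2 + y3 >= 4
    y1, y2, y3 >= 0

Solving the primal: x* = (10, 6).
  primal value c^T x* = 64.
Solving the dual: y* = (0, 2.6667, 1.3333).
  dual value b^T y* = 64.
Strong duality: c^T x* = b^T y*. Confirmed.

64


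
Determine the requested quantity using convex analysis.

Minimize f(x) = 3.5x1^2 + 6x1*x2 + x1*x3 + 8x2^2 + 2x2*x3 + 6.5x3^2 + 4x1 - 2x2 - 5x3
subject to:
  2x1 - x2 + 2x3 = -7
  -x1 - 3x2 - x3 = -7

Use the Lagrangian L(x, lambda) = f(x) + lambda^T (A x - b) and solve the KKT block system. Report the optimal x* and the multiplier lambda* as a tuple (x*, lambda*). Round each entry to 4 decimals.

Form the Lagrangian:
  L(x, lambda) = (1/2) x^T Q x + c^T x + lambda^T (A x - b)
Stationarity (grad_x L = 0): Q x + c + A^T lambda = 0.
Primal feasibility: A x = b.

This gives the KKT block system:
  [ Q   A^T ] [ x     ]   [-c ]
  [ A    0  ] [ lambda ] = [ b ]

Solving the linear system:
  x*      = (-2.5, 3, 0.5)
  lambda* = (2.4286, 9.8571)
  f(x*)   = 33.75

x* = (-2.5, 3, 0.5), lambda* = (2.4286, 9.8571)


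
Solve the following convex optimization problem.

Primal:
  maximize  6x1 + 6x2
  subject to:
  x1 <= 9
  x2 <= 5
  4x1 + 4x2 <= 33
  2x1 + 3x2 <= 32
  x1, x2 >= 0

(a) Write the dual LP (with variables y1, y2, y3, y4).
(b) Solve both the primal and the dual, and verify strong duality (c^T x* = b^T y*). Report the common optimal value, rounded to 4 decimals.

The standard primal-dual pair for 'max c^T x s.t. A x <= b, x >= 0' is:
  Dual:  min b^T y  s.t.  A^T y >= c,  y >= 0.

So the dual LP is:
  minimize  9y1 + 5y2 + 33y3 + 32y4
  subject to:
    y1 + 4y3 + 2y4 >= 6
    y2 + 4y3 + 3y4 >= 6
    y1, y2, y3, y4 >= 0

Solving the primal: x* = (8.25, 0).
  primal value c^T x* = 49.5.
Solving the dual: y* = (0, 0, 1.5, 0).
  dual value b^T y* = 49.5.
Strong duality: c^T x* = b^T y*. Confirmed.

49.5


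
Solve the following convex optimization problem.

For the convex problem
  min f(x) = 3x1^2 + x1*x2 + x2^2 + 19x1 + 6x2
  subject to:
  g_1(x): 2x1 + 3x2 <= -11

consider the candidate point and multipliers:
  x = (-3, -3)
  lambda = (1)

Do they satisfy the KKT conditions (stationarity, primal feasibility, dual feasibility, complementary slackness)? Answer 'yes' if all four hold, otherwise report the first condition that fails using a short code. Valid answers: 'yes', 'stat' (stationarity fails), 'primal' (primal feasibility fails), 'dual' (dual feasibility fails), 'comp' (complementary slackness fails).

Gradient of f: grad f(x) = Q x + c = (-2, -3)
Constraint values g_i(x) = a_i^T x - b_i:
  g_1((-3, -3)) = -4
Stationarity residual: grad f(x) + sum_i lambda_i a_i = (0, 0)
  -> stationarity OK
Primal feasibility (all g_i <= 0): OK
Dual feasibility (all lambda_i >= 0): OK
Complementary slackness (lambda_i * g_i(x) = 0 for all i): FAILS

Verdict: the first failing condition is complementary_slackness -> comp.

comp


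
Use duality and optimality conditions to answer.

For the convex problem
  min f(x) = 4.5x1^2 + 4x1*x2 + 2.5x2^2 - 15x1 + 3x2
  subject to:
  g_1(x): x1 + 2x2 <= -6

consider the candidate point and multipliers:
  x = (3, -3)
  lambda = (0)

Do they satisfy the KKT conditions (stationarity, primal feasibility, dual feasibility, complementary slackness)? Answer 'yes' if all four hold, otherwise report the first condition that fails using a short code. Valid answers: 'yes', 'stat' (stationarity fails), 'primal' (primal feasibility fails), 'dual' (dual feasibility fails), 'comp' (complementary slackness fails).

Gradient of f: grad f(x) = Q x + c = (0, 0)
Constraint values g_i(x) = a_i^T x - b_i:
  g_1((3, -3)) = 3
Stationarity residual: grad f(x) + sum_i lambda_i a_i = (0, 0)
  -> stationarity OK
Primal feasibility (all g_i <= 0): FAILS
Dual feasibility (all lambda_i >= 0): OK
Complementary slackness (lambda_i * g_i(x) = 0 for all i): OK

Verdict: the first failing condition is primal_feasibility -> primal.

primal


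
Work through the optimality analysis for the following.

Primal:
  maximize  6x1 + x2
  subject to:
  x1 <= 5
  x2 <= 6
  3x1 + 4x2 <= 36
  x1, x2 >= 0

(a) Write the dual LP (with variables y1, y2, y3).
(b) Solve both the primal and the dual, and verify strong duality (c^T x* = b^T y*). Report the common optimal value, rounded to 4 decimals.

The standard primal-dual pair for 'max c^T x s.t. A x <= b, x >= 0' is:
  Dual:  min b^T y  s.t.  A^T y >= c,  y >= 0.

So the dual LP is:
  minimize  5y1 + 6y2 + 36y3
  subject to:
    y1 + 3y3 >= 6
    y2 + 4y3 >= 1
    y1, y2, y3 >= 0

Solving the primal: x* = (5, 5.25).
  primal value c^T x* = 35.25.
Solving the dual: y* = (5.25, 0, 0.25).
  dual value b^T y* = 35.25.
Strong duality: c^T x* = b^T y*. Confirmed.

35.25


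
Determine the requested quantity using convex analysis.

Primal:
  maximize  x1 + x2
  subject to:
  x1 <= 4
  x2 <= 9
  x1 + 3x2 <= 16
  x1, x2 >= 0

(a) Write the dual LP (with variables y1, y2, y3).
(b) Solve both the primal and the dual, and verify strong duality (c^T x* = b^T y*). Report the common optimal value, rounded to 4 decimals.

The standard primal-dual pair for 'max c^T x s.t. A x <= b, x >= 0' is:
  Dual:  min b^T y  s.t.  A^T y >= c,  y >= 0.

So the dual LP is:
  minimize  4y1 + 9y2 + 16y3
  subject to:
    y1 + y3 >= 1
    y2 + 3y3 >= 1
    y1, y2, y3 >= 0

Solving the primal: x* = (4, 4).
  primal value c^T x* = 8.
Solving the dual: y* = (0.6667, 0, 0.3333).
  dual value b^T y* = 8.
Strong duality: c^T x* = b^T y*. Confirmed.

8


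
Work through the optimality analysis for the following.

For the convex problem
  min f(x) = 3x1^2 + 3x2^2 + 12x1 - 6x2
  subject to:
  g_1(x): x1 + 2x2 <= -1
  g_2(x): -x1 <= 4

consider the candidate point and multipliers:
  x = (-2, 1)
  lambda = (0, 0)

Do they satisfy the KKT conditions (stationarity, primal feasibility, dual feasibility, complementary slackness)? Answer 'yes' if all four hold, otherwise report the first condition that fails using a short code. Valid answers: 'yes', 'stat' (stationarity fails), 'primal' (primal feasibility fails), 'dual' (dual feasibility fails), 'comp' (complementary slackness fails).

Gradient of f: grad f(x) = Q x + c = (0, 0)
Constraint values g_i(x) = a_i^T x - b_i:
  g_1((-2, 1)) = 1
  g_2((-2, 1)) = -2
Stationarity residual: grad f(x) + sum_i lambda_i a_i = (0, 0)
  -> stationarity OK
Primal feasibility (all g_i <= 0): FAILS
Dual feasibility (all lambda_i >= 0): OK
Complementary slackness (lambda_i * g_i(x) = 0 for all i): OK

Verdict: the first failing condition is primal_feasibility -> primal.

primal


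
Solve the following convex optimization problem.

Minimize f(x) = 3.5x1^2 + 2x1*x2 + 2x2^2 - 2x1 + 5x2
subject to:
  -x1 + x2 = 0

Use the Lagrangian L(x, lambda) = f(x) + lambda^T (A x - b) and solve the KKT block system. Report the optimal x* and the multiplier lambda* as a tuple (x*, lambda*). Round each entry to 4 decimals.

Form the Lagrangian:
  L(x, lambda) = (1/2) x^T Q x + c^T x + lambda^T (A x - b)
Stationarity (grad_x L = 0): Q x + c + A^T lambda = 0.
Primal feasibility: A x = b.

This gives the KKT block system:
  [ Q   A^T ] [ x     ]   [-c ]
  [ A    0  ] [ lambda ] = [ b ]

Solving the linear system:
  x*      = (-0.2, -0.2)
  lambda* = (-3.8)
  f(x*)   = -0.3

x* = (-0.2, -0.2), lambda* = (-3.8)


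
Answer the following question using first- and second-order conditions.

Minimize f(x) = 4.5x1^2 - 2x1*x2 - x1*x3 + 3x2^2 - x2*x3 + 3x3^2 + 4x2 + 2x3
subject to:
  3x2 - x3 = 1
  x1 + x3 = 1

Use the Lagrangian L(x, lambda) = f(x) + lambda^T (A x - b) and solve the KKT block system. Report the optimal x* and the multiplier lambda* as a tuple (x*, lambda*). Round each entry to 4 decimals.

Form the Lagrangian:
  L(x, lambda) = (1/2) x^T Q x + c^T x + lambda^T (A x - b)
Stationarity (grad_x L = 0): Q x + c + A^T lambda = 0.
Primal feasibility: A x = b.

This gives the KKT block system:
  [ Q   A^T ] [ x     ]   [-c ]
  [ A    0  ] [ lambda ] = [ b ]

Solving the linear system:
  x*      = (0.6545, 0.4485, 0.3455)
  lambda* = (-1.6788, -4.6485)
  f(x*)   = 4.4061

x* = (0.6545, 0.4485, 0.3455), lambda* = (-1.6788, -4.6485)


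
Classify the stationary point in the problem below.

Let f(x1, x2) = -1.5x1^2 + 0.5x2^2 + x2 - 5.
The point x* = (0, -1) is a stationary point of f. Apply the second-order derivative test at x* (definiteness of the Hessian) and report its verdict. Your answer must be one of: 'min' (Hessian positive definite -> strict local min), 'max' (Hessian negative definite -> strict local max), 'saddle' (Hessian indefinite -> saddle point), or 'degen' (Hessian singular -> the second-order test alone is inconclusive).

Compute the Hessian H = grad^2 f:
  H = [[-3, 0], [0, 1]]
Verify stationarity: grad f(x*) = H x* + g = (0, 0).
Eigenvalues of H: -3, 1.
Eigenvalues have mixed signs, so H is indefinite -> x* is a saddle point.

saddle


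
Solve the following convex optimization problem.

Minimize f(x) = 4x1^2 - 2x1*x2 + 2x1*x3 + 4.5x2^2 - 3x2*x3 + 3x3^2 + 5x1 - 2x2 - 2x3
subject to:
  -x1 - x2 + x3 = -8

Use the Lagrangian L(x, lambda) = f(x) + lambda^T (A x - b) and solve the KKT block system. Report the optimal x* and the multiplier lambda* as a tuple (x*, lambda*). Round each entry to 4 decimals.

Form the Lagrangian:
  L(x, lambda) = (1/2) x^T Q x + c^T x + lambda^T (A x - b)
Stationarity (grad_x L = 0): Q x + c + A^T lambda = 0.
Primal feasibility: A x = b.

This gives the KKT block system:
  [ Q   A^T ] [ x     ]   [-c ]
  [ A    0  ] [ lambda ] = [ b ]

Solving the linear system:
  x*      = (3.0392, 2.098, -2.8627)
  lambda* = (19.3922)
  f(x*)   = 85.9314

x* = (3.0392, 2.098, -2.8627), lambda* = (19.3922)


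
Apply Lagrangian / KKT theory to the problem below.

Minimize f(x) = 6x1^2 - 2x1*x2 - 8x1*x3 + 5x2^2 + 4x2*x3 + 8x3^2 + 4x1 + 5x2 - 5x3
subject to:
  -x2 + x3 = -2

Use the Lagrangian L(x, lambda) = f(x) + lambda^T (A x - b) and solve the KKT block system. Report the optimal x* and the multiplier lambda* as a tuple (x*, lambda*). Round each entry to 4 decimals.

Form the Lagrangian:
  L(x, lambda) = (1/2) x^T Q x + c^T x + lambda^T (A x - b)
Stationarity (grad_x L = 0): Q x + c + A^T lambda = 0.
Primal feasibility: A x = b.

This gives the KKT block system:
  [ Q   A^T ] [ x     ]   [-c ]
  [ A    0  ] [ lambda ] = [ b ]

Solving the linear system:
  x*      = (-0.9091, 0.9091, -1.0909)
  lambda* = (11.5455)
  f(x*)   = 14.7273

x* = (-0.9091, 0.9091, -1.0909), lambda* = (11.5455)


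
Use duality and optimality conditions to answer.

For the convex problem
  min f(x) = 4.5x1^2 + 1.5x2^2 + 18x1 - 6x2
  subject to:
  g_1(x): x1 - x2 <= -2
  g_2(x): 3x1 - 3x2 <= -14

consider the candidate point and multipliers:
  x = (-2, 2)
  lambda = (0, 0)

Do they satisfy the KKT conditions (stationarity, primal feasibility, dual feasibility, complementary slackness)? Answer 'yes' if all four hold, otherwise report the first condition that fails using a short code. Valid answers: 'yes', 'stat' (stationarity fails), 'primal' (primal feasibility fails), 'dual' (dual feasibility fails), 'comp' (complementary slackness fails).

Gradient of f: grad f(x) = Q x + c = (0, 0)
Constraint values g_i(x) = a_i^T x - b_i:
  g_1((-2, 2)) = -2
  g_2((-2, 2)) = 2
Stationarity residual: grad f(x) + sum_i lambda_i a_i = (0, 0)
  -> stationarity OK
Primal feasibility (all g_i <= 0): FAILS
Dual feasibility (all lambda_i >= 0): OK
Complementary slackness (lambda_i * g_i(x) = 0 for all i): OK

Verdict: the first failing condition is primal_feasibility -> primal.

primal


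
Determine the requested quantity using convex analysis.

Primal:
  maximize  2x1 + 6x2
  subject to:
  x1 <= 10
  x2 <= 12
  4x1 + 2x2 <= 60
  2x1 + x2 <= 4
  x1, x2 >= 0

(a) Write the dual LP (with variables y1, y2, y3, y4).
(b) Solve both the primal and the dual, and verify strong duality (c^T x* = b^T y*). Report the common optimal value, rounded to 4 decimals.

The standard primal-dual pair for 'max c^T x s.t. A x <= b, x >= 0' is:
  Dual:  min b^T y  s.t.  A^T y >= c,  y >= 0.

So the dual LP is:
  minimize  10y1 + 12y2 + 60y3 + 4y4
  subject to:
    y1 + 4y3 + 2y4 >= 2
    y2 + 2y3 + y4 >= 6
    y1, y2, y3, y4 >= 0

Solving the primal: x* = (0, 4).
  primal value c^T x* = 24.
Solving the dual: y* = (0, 0, 0, 6).
  dual value b^T y* = 24.
Strong duality: c^T x* = b^T y*. Confirmed.

24


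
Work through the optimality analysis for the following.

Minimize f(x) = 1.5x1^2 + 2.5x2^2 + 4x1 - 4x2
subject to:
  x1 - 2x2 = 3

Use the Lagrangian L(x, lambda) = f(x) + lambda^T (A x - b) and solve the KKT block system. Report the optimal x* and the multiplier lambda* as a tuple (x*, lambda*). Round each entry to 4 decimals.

Form the Lagrangian:
  L(x, lambda) = (1/2) x^T Q x + c^T x + lambda^T (A x - b)
Stationarity (grad_x L = 0): Q x + c + A^T lambda = 0.
Primal feasibility: A x = b.

This gives the KKT block system:
  [ Q   A^T ] [ x     ]   [-c ]
  [ A    0  ] [ lambda ] = [ b ]

Solving the linear system:
  x*      = (0.4118, -1.2941)
  lambda* = (-5.2353)
  f(x*)   = 11.2647

x* = (0.4118, -1.2941), lambda* = (-5.2353)


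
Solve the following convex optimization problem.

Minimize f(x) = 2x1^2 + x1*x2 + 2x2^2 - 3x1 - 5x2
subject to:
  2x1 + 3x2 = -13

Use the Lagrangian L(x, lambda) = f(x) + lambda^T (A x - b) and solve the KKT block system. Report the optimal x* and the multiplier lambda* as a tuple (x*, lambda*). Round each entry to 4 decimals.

Form the Lagrangian:
  L(x, lambda) = (1/2) x^T Q x + c^T x + lambda^T (A x - b)
Stationarity (grad_x L = 0): Q x + c + A^T lambda = 0.
Primal feasibility: A x = b.

This gives the KKT block system:
  [ Q   A^T ] [ x     ]   [-c ]
  [ A    0  ] [ lambda ] = [ b ]

Solving the linear system:
  x*      = (-1.7, -3.2)
  lambda* = (6.5)
  f(x*)   = 52.8

x* = (-1.7, -3.2), lambda* = (6.5)


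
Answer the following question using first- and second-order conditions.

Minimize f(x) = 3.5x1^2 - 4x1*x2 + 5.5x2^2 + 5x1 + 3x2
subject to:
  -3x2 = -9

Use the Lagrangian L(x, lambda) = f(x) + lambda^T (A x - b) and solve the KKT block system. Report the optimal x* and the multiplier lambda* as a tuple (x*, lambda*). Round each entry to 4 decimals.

Form the Lagrangian:
  L(x, lambda) = (1/2) x^T Q x + c^T x + lambda^T (A x - b)
Stationarity (grad_x L = 0): Q x + c + A^T lambda = 0.
Primal feasibility: A x = b.

This gives the KKT block system:
  [ Q   A^T ] [ x     ]   [-c ]
  [ A    0  ] [ lambda ] = [ b ]

Solving the linear system:
  x*      = (1, 3)
  lambda* = (10.6667)
  f(x*)   = 55

x* = (1, 3), lambda* = (10.6667)


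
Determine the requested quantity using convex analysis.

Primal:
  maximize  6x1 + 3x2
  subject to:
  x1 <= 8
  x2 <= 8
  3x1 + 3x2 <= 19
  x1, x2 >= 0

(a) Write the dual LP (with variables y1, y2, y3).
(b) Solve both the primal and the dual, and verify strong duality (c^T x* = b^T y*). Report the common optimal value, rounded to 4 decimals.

The standard primal-dual pair for 'max c^T x s.t. A x <= b, x >= 0' is:
  Dual:  min b^T y  s.t.  A^T y >= c,  y >= 0.

So the dual LP is:
  minimize  8y1 + 8y2 + 19y3
  subject to:
    y1 + 3y3 >= 6
    y2 + 3y3 >= 3
    y1, y2, y3 >= 0

Solving the primal: x* = (6.3333, 0).
  primal value c^T x* = 38.
Solving the dual: y* = (0, 0, 2).
  dual value b^T y* = 38.
Strong duality: c^T x* = b^T y*. Confirmed.

38


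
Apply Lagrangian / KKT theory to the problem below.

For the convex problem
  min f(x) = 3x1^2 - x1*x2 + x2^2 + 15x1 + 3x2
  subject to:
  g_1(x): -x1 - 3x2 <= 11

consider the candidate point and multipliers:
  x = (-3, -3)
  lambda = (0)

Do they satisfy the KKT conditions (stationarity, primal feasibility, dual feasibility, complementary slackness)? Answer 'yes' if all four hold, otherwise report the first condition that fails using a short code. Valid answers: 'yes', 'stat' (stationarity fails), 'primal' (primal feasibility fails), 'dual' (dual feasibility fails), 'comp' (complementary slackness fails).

Gradient of f: grad f(x) = Q x + c = (0, 0)
Constraint values g_i(x) = a_i^T x - b_i:
  g_1((-3, -3)) = 1
Stationarity residual: grad f(x) + sum_i lambda_i a_i = (0, 0)
  -> stationarity OK
Primal feasibility (all g_i <= 0): FAILS
Dual feasibility (all lambda_i >= 0): OK
Complementary slackness (lambda_i * g_i(x) = 0 for all i): OK

Verdict: the first failing condition is primal_feasibility -> primal.

primal
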